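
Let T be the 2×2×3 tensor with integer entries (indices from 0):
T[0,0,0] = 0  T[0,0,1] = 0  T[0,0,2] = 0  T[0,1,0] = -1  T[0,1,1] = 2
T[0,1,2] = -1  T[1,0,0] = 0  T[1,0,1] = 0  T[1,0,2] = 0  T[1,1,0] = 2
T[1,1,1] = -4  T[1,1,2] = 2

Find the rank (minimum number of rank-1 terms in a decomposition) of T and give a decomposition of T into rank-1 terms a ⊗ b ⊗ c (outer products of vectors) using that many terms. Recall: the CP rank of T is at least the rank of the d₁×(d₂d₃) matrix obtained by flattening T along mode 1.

rank(T) = 1

Lower bound: T ≠ 0 (e.g. T[0,1,0] = -1), so rank(T) ≥ 1.
Upper bound: if T = a ⊗ b ⊗ c then every fibre of T is a multiple of the corresponding factor, so read the factors off the fibres through the nonzero entry T[0,1,0] = -1.
The mode-1 fibre T[:,1,0] = [-1, 2] gives a = [1, -2] (primitive direction); the mode-2 fibre T[0,:,0] = [0, -1] gives b = [0, 1]; then c[k] = T[0,1,k] / (a[0]·b[1]) = [-1, 2, -1] / 1 = [-1, 2, -1].
Expanding [1, -2] ⊗ [0, 1] ⊗ [-1, 2, -1] reproduces all 12 entries of T, so T = [1, -2] ⊗ [0, 1] ⊗ [-1, 2, -1] and rank(T) ≤ 1.
These bounds meet, so rank(T) = 1.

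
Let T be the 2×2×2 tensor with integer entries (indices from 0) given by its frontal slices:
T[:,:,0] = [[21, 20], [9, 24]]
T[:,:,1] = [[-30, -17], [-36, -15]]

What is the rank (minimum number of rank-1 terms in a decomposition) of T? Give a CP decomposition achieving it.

Lower bound: the mode-2 unfolding of T (rows indexed by j, columns by (i,k) = (0,0), (0,1), (1,0), (1,1)) is [[21, -30, 9, -36], [20, -17, 24, -15]].
There the 2×2 minor on rows j ∈ {0, 1}, columns (i,k) ∈ {(0,0), (0,1)} is det [[21, -30], [20, -17]] = 243 ≠ 0, so this unfolding has rank ≥ 2; CP rank is at least every unfolding rank, so rank(T) ≥ 2. (Flattening ranks never certify an upper bound on CP rank; for that we must actually write T with 2 rank-1 terms.)
Upper bound — finding two terms. Write S_k = T[:,:,k] for the frontal slices: S₀ = [[21, 20], [9, 24]], S₁ = [[-30, -17], [-36, -15]].
If T = a₁ ⊗ b₁ ⊗ c₁ + a₂ ⊗ b₂ ⊗ c₂ then each S_k = c₁[k]·a₁b₁ᵀ + c₂[k]·a₂b₂ᵀ. S₀ and S₁ are linearly independent, so a₁b₁ᵀ and a₂b₂ᵀ must span the same plane of matrices: they are the rank-1 matrices of the form x·S₀ + y·S₁.
det(x·S₀ + y·S₁) is 324·x² − 162·xy − 162·y² = 162·(x − y)(2·x + y), vanishing at (x:y) = (1:1) and (1:-2).
M₁ = S₀ + S₁ = [[-9, 3], [-27, 9]] = (-3)·[1, 3][3, -1]ᵀ and M₂ = S₀ − 2·S₁ = [[81, 54], [81, 54]] = 27·[1, 1][3, 2]ᵀ, so take a₁ = [1, 3], b₁ = [3, -1], a₂ = [1, 1], b₂ = [3, 2].
Each slice is an integer combination of E₁ = a₁b₁ᵀ and E₂ = a₂b₂ᵀ: S₀ = −2·E₁ + 9·E₂, S₁ = −E₁ − 9·E₂; reading off coefficients, c₁ = [-2, -1] and c₂ = [9, -9].
Hence T = [1, 3] ⊗ [3, -1] ⊗ [-2, -1] + [1, 1] ⊗ [3, 2] ⊗ [9, -9], so rank(T) ≤ 2.
These bounds meet, so rank(T) = 2.

rank(T) = 2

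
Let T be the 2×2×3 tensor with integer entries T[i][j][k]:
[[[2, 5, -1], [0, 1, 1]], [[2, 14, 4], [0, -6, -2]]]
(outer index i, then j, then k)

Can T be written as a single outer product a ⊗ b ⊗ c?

No

The mode-3 unfolding of T (rows indexed by k, columns by (i,j) = (0,0), (0,1), (1,0), (1,1)) is [[2, 0, 2, 0], [5, 1, 14, -6], [-1, 1, 4, -2]].
There the 3×3 minor on rows k ∈ {0, 1, 2}, columns (i,j) ∈ {(0,0), (0,1), (1,0)} is det [[2, 0, 2], [5, 1, 14], [-1, 1, 4]] = -8 ≠ 0, so this unfolding has rank ≥ 3; CP rank is at least every unfolding rank, so rank(T) ≥ 3.
In particular rank(T) ≥ 3 > 1, so T is not rank-1.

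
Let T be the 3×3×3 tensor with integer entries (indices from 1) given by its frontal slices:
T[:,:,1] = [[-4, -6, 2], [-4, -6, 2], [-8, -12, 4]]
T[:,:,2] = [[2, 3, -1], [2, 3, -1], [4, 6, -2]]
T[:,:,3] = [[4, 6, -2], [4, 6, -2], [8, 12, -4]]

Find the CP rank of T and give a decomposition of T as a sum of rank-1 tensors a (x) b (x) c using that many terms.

Lower bound: T ≠ 0 (e.g. T[1,1,1] = -4), so rank(T) ≥ 1.
Upper bound: if T = a (x) b (x) c then every fibre of T is a multiple of the corresponding factor, so read the factors off the fibres through the nonzero entry T[1,1,1] = -4.
The mode-1 fibre T[:,1,1] = [-4, -4, -8] gives a = [1, 1, 2] (primitive direction); the mode-2 fibre T[1,:,1] = [-4, -6, 2] gives b = [2, 3, -1]; then c[k] = T[1,1,k] / (a[1]·b[1]) = [-4, 2, 4] / 2 = [-2, 1, 2].
Expanding [1, 1, 2] (x) [2, 3, -1] (x) [-2, 1, 2] reproduces all 27 entries of T, so T = [1, 1, 2] (x) [2, 3, -1] (x) [-2, 1, 2] and rank(T) ≤ 1.
These bounds meet, so rank(T) = 1.

rank(T) = 1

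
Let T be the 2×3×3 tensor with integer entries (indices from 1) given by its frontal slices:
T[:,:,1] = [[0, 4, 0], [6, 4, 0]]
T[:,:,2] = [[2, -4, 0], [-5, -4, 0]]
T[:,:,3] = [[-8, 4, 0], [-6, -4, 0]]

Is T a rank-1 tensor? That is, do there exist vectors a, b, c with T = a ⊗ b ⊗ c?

The mode-3 unfolding of T (rows indexed by k, columns by (i,j) = (1,1), (1,2), (1,3), (2,1), (2,2), (2,3)) is [[0, 4, 0, 6, 4, 0], [2, -4, 0, -5, -4, 0], [-8, 4, 0, -6, -4, 0]].
There the 3×3 minor on rows k ∈ {1, 2, 3}, columns (i,j) ∈ {(1,1), (1,2), (2,1)} is det [[0, 4, 6], [2, -4, -5], [-8, 4, -6]] = 64 ≠ 0, so this unfolding has rank ≥ 3; CP rank is at least every unfolding rank, so rank(T) ≥ 3.
In particular rank(T) ≥ 3 > 1, so T is not rank-1.

No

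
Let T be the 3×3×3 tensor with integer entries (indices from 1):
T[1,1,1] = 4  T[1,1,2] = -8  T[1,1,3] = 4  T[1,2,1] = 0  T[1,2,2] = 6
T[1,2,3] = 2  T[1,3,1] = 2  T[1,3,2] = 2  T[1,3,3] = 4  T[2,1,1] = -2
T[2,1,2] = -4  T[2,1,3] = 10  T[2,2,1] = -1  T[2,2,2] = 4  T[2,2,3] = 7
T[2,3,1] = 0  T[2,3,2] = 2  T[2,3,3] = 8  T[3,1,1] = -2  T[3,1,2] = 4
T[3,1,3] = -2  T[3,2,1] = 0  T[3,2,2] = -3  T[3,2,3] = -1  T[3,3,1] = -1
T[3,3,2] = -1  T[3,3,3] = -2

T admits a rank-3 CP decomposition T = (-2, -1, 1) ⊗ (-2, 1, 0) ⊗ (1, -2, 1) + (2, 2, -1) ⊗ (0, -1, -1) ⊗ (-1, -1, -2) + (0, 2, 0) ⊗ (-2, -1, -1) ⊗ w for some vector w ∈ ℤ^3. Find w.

Subtract the known terms from T to get the rank-1 residual R = (0, 2, 0) ⊗ (-2, -1, -1) ⊗ w, so R[i,j,k] = a[i]·b[j]·w[k]. Pick indices with nonzero a[2]·b[1] = (2)·(-2) = -4. Only the fibre through (2,1,·) is needed: R[2,1,:] = T[2,1,:] − Σₗ aₗ[2]bₗ[1]cₗ = [-2, -4, 10] − (-1)·(-2)·(1, -2, 1) − (2)·(0)·(-1, -1, -2) = [-4, 0, 8]. Then w[k] = R[2,1,k] / -4 for each k, giving w = [-4, 0, 8] / -4 = (1, 0, -2).

w = (1, 0, -2)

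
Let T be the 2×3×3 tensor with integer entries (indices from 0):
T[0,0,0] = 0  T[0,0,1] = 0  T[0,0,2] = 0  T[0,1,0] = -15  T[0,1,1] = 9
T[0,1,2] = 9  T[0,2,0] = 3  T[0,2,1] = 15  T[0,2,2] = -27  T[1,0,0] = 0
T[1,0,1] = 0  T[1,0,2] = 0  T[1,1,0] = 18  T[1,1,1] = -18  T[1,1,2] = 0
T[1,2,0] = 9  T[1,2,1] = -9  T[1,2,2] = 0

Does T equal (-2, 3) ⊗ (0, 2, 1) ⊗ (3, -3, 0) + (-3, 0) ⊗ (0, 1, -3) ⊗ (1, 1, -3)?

Reconstruct entrywise from the claimed factors. For example, T[0,0,0] = 0 and Σₗ aₗ[0]bₗ[0]cₗ[0] = (-2)·(0)·(3) + (-3)·(0)·(1) = 0; checking all 18 entries, every one matches. The claim holds.

Yes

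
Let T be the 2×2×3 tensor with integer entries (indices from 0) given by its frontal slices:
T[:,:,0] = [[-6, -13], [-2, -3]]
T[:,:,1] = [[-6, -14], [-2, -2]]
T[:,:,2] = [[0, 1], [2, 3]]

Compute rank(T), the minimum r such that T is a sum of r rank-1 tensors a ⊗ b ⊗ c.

3

Lower bound: in the mode-3 unfolding of T (rows indexed by k, columns by (i,j)) the 3×3 minor on rows k ∈ {0, 1, 2}, columns (i,j) ∈ {(0,0), (0,1), (1,0)} is det [[-6, -13, -2], [-6, -14, -2], [0, 1, 2]] = 12 ≠ 0, so that unfolding has rank ≥ 3 and hence rank(T) ≥ 3 (CP rank is at least every unfolding rank, though it can be larger).
Upper bound: T is a sum of 3 rank-1 terms, T = (1, -1) ⊗ (0, 1) ⊗ (-1, -2, 1) + (1, 0) ⊗ (1, 2) ⊗ (-4, -4, -2) + (1, 1) ⊗ (1, 2) ⊗ (-2, -2, 2) (written with every a and b primitive with positive leading entry and the scale carried by c; CP decompositions are not unique, and this one is verified by expanding entrywise), so rank(T) ≤ 3.
These bounds meet, so rank(T) = 3.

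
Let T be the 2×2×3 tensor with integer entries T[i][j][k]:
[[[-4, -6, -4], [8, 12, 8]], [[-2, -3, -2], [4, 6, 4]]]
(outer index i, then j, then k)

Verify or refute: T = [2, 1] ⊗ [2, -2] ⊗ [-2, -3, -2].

Reconstruct entry (0,0,0) from the claimed factors: Σₗ aₗ[0]bₗ[0]cₗ[0] = (2)·(2)·(-2) = -8, but T[0,0,0] = -4. The claim is false.

No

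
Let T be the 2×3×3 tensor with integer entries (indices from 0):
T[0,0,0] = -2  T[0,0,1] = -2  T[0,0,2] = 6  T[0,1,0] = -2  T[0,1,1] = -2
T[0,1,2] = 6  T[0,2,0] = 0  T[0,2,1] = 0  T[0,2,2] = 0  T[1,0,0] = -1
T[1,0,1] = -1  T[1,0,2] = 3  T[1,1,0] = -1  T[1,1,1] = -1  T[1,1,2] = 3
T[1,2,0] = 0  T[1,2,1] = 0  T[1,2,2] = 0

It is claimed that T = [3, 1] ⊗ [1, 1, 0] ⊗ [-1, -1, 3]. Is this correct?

Reconstruct entry (0,0,0) from the claimed factors: Σₗ aₗ[0]bₗ[0]cₗ[0] = (3)·(1)·(-1) = -3, but T[0,0,0] = -2. The claim is false.

No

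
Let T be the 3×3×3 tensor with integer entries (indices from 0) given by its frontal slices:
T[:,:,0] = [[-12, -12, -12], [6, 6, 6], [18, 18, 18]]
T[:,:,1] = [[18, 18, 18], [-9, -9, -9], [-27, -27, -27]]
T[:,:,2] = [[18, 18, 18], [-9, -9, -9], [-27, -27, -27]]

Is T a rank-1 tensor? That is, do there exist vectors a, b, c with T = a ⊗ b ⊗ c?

If T = a ⊗ b ⊗ c then every fibre of T is a multiple of the corresponding factor, so read the factors off the fibres through the nonzero entry T[0,0,0] = -12.
The mode-1 fibre T[:,0,0] = [-12, 6, 18] gives a = (2, -1, -3) (primitive direction); the mode-2 fibre T[0,:,0] = [-12, -12, -12] gives b = (1, 1, 1); then c[k] = T[0,0,k] / (a[0]·b[0]) = [-12, 18, 18] / 2 = (-6, 9, 9).
Expanding (2, -1, -3) ⊗ (1, 1, 1) ⊗ (-6, 9, 9) reproduces all 27 entries of T, so T = (2, -1, -3) ⊗ (1, 1, 1) ⊗ (-6, 9, 9) and rank(T) ≤ 1.
Equivalently every frontal slice T[:,:,k] is c[k] times the rank-1 matrix (2, -1, -3) ⊗ (1, 1, 1). So T has rank 1 (it is nonzero).

Yes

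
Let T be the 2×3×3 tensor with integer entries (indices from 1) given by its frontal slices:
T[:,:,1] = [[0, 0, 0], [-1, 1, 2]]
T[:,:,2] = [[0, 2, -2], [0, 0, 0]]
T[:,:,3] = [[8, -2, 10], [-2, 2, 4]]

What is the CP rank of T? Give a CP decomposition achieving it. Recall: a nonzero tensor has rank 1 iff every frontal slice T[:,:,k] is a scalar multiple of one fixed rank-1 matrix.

rank(T) = 3

Lower bound: the mode-3 unfolding of T (rows indexed by k, columns by (i,j) = (1,1), (1,2), (1,3), (2,1), (2,2), (2,3)) is [[0, 0, 0, -1, 1, 2], [0, 2, -2, 0, 0, 0], [8, -2, 10, -2, 2, 4]].
There the 3×3 minor on rows k ∈ {1, 2, 3}, columns (i,j) ∈ {(1,1), (1,2), (2,1)} is det [[0, 0, -1], [0, 2, 0], [8, -2, -2]] = 16 ≠ 0, so this unfolding has rank ≥ 3; CP rank is at least every unfolding rank, so rank(T) ≥ 3. (Flattening ranks never certify an upper bound on CP rank; for that we must actually write T with 3 rank-1 terms.)
Upper bound: T is a sum of 3 rank-1 terms, T = [0, 1] ⊗ [1, -1, -2] ⊗ [-1, 0, -2] + [1, 0] ⊗ [0, 1, -1] ⊗ [0, 2, -2] + [1, 0] ⊗ [1, 0, 1] ⊗ [0, 0, 8] (written with every a and b primitive with positive leading entry and the scale carried by c; CP decompositions are not unique, and this one is verified by expanding entrywise), so rank(T) ≤ 3.
These bounds meet, so rank(T) = 3.
Check entry T[1,3,1] = 0: (0)·(-2)·(-1) + (1)·(-1)·(0) + (1)·(1)·(0) = 0.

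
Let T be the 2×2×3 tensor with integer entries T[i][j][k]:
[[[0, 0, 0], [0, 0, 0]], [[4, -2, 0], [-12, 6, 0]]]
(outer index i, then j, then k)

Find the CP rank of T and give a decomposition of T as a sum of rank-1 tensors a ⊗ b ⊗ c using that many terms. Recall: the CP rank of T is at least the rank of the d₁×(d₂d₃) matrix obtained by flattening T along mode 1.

Lower bound: T ≠ 0 (e.g. T[1,0,0] = 4), so rank(T) ≥ 1.
Upper bound: if T = a ⊗ b ⊗ c then every fibre of T is a multiple of the corresponding factor, so read the factors off the fibres through the nonzero entry T[1,0,0] = 4.
The mode-1 fibre T[:,0,0] = [0, 4] gives a = [0, 1] (primitive direction); the mode-2 fibre T[1,:,0] = [4, -12] gives b = [1, -3]; then c[k] = T[1,0,k] / (a[1]·b[0]) = [4, -2, 0] / 1 = [4, -2, 0].
Expanding [0, 1] ⊗ [1, -3] ⊗ [4, -2, 0] reproduces all 12 entries of T, so T = [0, 1] ⊗ [1, -3] ⊗ [4, -2, 0] and rank(T) ≤ 1.
These bounds meet, so rank(T) = 1.

rank(T) = 1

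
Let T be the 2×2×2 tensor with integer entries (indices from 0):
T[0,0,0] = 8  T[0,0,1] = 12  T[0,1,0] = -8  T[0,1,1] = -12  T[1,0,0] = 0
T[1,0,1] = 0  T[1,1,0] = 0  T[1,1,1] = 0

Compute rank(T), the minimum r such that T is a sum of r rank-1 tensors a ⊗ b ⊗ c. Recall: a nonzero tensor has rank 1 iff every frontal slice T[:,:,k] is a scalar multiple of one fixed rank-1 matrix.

1

Lower bound: T ≠ 0 (e.g. T[0,0,0] = 8), so rank(T) ≥ 1.
Upper bound: the mode-1 fibre T[:,0,0] = [8, 0] gives a = (1, 0) (primitive direction); the mode-2 fibre T[0,:,0] = [8, -8] gives b = (1, -1); then c[k] = T[0,0,k] / (a[0]·b[0]) = [8, 12] / 1 = (8, 12).
Expanding (1, 0) ⊗ (1, -1) ⊗ (8, 12) reproduces all 8 entries of T, so T = (1, 0) ⊗ (1, -1) ⊗ (8, 12) and rank(T) ≤ 1.
These bounds meet, so rank(T) = 1.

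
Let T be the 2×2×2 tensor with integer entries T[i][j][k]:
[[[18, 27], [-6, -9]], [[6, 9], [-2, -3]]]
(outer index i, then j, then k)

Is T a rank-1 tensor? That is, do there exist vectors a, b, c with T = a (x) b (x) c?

Yes

If T = a (x) b (x) c then every fibre of T is a multiple of the corresponding factor, so read the factors off the fibres through the nonzero entry T[0,0,0] = 18.
The mode-1 fibre T[:,0,0] = [18, 6] gives a = (3, 1) (primitive direction); the mode-2 fibre T[0,:,0] = [18, -6] gives b = (3, -1); then c[k] = T[0,0,k] / (a[0]·b[0]) = [18, 27] / 9 = (2, 3).
Expanding (3, 1) (x) (3, -1) (x) (2, 3) reproduces all 8 entries of T, so T = (3, 1) (x) (3, -1) (x) (2, 3) and rank(T) ≤ 1.
Equivalently every frontal slice T[:,:,k] is c[k] times the rank-1 matrix (3, 1) (x) (3, -1). So T has rank 1 (it is nonzero).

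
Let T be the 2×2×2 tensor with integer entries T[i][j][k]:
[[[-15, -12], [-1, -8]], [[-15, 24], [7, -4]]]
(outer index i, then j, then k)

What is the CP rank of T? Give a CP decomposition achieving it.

rank(T) = 2

Lower bound: the mode-2 unfolding of T (rows indexed by j, columns by (i,k) = (0,0), (0,1), (1,0), (1,1)) is [[-15, -12, -15, 24], [-1, -8, 7, -4]].
There the 2×2 minor on rows j ∈ {0, 1}, columns (i,k) ∈ {(0,0), (0,1)} is det [[-15, -12], [-1, -8]] = 108 ≠ 0, so this unfolding has rank ≥ 2; CP rank is at least every unfolding rank, so rank(T) ≥ 2. (Unfolding ranks only ever bound the CP rank from below — rank(T) can be strictly larger than all of them — so the matching upper bound has to come from an explicit 2-term decomposition.)
Upper bound — finding two terms. Write S_k = T[:,:,k] for the frontal slices: S₀ = [[-15, -1], [-15, 7]], S₁ = [[-12, -8], [24, -4]].
If T = a₁ ⊗ b₁ ⊗ c₁ + a₂ ⊗ b₂ ⊗ c₂ then each S_k = c₁[k]·a₁b₁ᵀ + c₂[k]·a₂b₂ᵀ. S₀ and S₁ are linearly independent, so a₁b₁ᵀ and a₂b₂ᵀ must span the same plane of matrices: they are the rank-1 matrices of the form x·S₀ + y·S₁.
det(x·S₀ + y·S₁) is −120·x² − 120·xy + 240·y² = (-120)·(x + 2·y)(x − y), vanishing at (x:y) = (2:-1) and (1:1).
M₁ = 2·S₀ − S₁ = [[-18, 6], [-54, 18]] = (-6)·[1, 3][3, -1]ᵀ and M₂ = S₀ + S₁ = [[-27, -9], [9, 3]] = (-3)·[3, -1][3, 1]ᵀ, so take a₁ = [1, 3], b₁ = [3, -1], a₂ = [3, -1], b₂ = [3, 1].
Each slice is an integer combination of E₁ = a₁b₁ᵀ and E₂ = a₂b₂ᵀ: S₀ = −2·E₁ − E₂, S₁ = 2·E₁ − 2·E₂; reading off coefficients, c₁ = [-2, 2] and c₂ = [-1, -2].
Hence T = [1, 3] ⊗ [3, -1] ⊗ [-2, 2] + [3, -1] ⊗ [3, 1] ⊗ [-1, -2], so rank(T) ≤ 2.
These bounds meet, so rank(T) = 2.
Check entry T[0,1,0] = -1: (1)·(-1)·(-2) + (3)·(1)·(-1) = -1.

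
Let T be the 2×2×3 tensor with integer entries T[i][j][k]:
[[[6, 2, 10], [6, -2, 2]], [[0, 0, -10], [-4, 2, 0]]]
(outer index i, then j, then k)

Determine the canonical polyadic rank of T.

3

Lower bound: the mode-3 unfolding of T (rows indexed by k, columns by (i,j) = (0,0), (0,1), (1,0), (1,1)) is [[6, 6, 0, -4], [2, -2, 0, 2], [10, 2, -10, 0]].
There the 3×3 minor on rows k ∈ {0, 1, 2}, columns (i,j) ∈ {(0,0), (0,1), (1,0)} is det [[6, 6, 0], [2, -2, 0], [10, 2, -10]] = 240 ≠ 0, so this unfolding has rank ≥ 3; CP rank is at least every unfolding rank, so rank(T) ≥ 3. (Flattening ranks never certify an upper bound on CP rank; for that we must actually write T with 3 rank-1 terms.)
Upper bound: T is a sum of 3 rank-1 terms, T = (0, 1) ∘ (1, 0) ∘ (2, 2, -4) + (1, -1) ∘ (1, -1) ∘ (-2, 2, 2) + (2, -1) ∘ (2, 1) ∘ (2, 0, 2) (one valid choice — decompositions are not unique — normalised so each a, b is primitive with positive first nonzero entry; check it by expanding all entries), so rank(T) ≤ 3.
These bounds meet, so rank(T) = 3.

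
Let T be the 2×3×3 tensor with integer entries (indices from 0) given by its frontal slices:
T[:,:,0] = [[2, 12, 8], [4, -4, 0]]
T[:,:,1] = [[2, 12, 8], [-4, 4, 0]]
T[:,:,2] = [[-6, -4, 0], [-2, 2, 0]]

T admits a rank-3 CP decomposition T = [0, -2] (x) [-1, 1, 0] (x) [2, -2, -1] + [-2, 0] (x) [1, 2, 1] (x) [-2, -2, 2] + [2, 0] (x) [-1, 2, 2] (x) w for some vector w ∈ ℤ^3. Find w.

w = [1, 1, 1]

Subtract the known terms from T to get the rank-1 residual R = [2, 0] (x) [-1, 2, 2] (x) w, so R[i,j,k] = a[i]·b[j]·w[k]. Pick indices with nonzero a[0]·b[0] = (2)·(-1) = -2. Only the fibre through (0,0,·) is needed: R[0,0,:] = T[0,0,:] − Σₗ aₗ[0]bₗ[0]cₗ = [2, 2, -6] − (0)·(-1)·[2, -2, -1] − (-2)·(1)·[-2, -2, 2] = [-2, -2, -2]. Then w[k] = R[0,0,k] / -2 for each k, giving w = [-2, -2, -2] / -2 = [1, 1, 1].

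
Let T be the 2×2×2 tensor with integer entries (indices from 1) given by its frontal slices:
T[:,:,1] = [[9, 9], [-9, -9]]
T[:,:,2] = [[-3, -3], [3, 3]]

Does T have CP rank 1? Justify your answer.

The mode-1 fibre T[:,1,1] = [9, -9] gives a = (1, -1) (primitive direction); the mode-2 fibre T[1,:,1] = [9, 9] gives b = (1, 1); then c[k] = T[1,1,k] / (a[1]·b[1]) = [9, -3] / 1 = (9, -3).
Expanding (1, -1) ⊗ (1, 1) ⊗ (9, -3) reproduces all 8 entries of T, so T = (1, -1) ⊗ (1, 1) ⊗ (9, -3) and rank(T) ≤ 1.
Equivalently every frontal slice T[:,:,k] is c[k] times the rank-1 matrix (1, -1) ⊗ (1, 1). So T has rank 1 (it is nonzero).

Yes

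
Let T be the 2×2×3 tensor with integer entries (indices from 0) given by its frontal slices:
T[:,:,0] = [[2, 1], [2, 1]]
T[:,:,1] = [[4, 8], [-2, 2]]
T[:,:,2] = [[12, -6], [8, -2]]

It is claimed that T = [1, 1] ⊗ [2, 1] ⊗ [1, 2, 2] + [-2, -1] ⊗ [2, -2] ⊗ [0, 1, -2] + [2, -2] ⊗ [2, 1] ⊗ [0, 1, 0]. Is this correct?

Reconstruct entrywise from the claimed factors. For example, T[0,1,1] = 8 and Σₗ aₗ[0]bₗ[1]cₗ[1] = (1)·(1)·(2) + (-2)·(-2)·(1) + (2)·(1)·(1) = 8; checking all 12 entries, every one matches. The claim holds.

Yes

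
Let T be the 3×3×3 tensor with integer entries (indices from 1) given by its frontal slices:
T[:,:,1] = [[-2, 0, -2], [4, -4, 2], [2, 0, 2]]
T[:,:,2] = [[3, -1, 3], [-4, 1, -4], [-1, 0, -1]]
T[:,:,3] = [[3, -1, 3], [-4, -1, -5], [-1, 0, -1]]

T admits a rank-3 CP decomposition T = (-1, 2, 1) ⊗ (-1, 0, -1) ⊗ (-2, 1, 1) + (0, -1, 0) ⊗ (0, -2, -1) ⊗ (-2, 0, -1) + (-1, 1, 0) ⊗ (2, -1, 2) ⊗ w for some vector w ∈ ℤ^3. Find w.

w = (0, -1, -1)

Subtract the known terms from T to get the rank-1 residual R = (-1, 1, 0) ⊗ (2, -1, 2) ⊗ w, so R[i,j,k] = a[i]·b[j]·w[k]. Pick indices with nonzero a[1]·b[1] = (-1)·(2) = -2. Only the fibre through (1,1,·) is needed: R[1,1,:] = T[1,1,:] − Σₗ aₗ[1]bₗ[1]cₗ = [-2, 3, 3] − (-1)·(-1)·(-2, 1, 1) − (0)·(0)·(-2, 0, -1) = [0, 2, 2]. Then w[k] = R[1,1,k] / -2 for each k, giving w = [0, 2, 2] / -2 = (0, -1, -1).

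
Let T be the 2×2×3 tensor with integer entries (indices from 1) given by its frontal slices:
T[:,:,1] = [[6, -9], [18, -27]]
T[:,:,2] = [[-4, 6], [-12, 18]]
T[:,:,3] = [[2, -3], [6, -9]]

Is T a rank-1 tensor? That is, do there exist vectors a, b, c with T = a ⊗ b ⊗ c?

If T = a ⊗ b ⊗ c then every fibre of T is a multiple of the corresponding factor, so read the factors off the fibres through the nonzero entry T[1,1,1] = 6.
The mode-1 fibre T[:,1,1] = [6, 18] gives a = [1, 3] (primitive direction); the mode-2 fibre T[1,:,1] = [6, -9] gives b = [2, -3]; then c[k] = T[1,1,k] / (a[1]·b[1]) = [6, -4, 2] / 2 = [3, -2, 1].
Expanding [1, 3] ⊗ [2, -3] ⊗ [3, -2, 1] reproduces all 12 entries of T, so T = [1, 3] ⊗ [2, -3] ⊗ [3, -2, 1] and rank(T) ≤ 1.
Equivalently every frontal slice T[:,:,k] is c[k] times the rank-1 matrix [1, 3] ⊗ [2, -3]. So T has rank 1 (it is nonzero).

Yes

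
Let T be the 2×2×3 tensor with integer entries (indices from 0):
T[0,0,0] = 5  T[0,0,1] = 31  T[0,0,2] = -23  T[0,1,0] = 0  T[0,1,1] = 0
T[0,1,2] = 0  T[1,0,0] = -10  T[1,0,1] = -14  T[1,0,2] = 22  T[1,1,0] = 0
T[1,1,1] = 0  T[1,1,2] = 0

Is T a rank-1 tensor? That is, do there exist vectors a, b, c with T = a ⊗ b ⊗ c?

The mode-1 unfolding of T (rows indexed by i, columns by (j,k) = (0,0), (0,1), (0,2), (1,0), (1,1), (1,2)) is [[5, 31, -23, 0, 0, 0], [-10, -14, 22, 0, 0, 0]].
There the 2×2 minor on rows i ∈ {0, 1}, columns (j,k) ∈ {(0,0), (0,1)} is det [[5, 31], [-10, -14]] = 240 ≠ 0, so this unfolding has rank ≥ 2; CP rank is at least every unfolding rank, so rank(T) ≥ 2.
In particular rank(T) ≥ 2 > 1, so T is not rank-1.

No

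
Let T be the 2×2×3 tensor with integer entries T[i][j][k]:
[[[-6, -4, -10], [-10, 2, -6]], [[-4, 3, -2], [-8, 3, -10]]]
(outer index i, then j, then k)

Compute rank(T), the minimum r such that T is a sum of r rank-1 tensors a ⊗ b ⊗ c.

3

Lower bound: the mode-3 unfolding of T (rows indexed by k, columns by (i,j) = (0,0), (0,1), (1,0), (1,1)) is [[-6, -10, -4, -8], [-4, 2, 3, 3], [-10, -6, -2, -10]].
There the 3×3 minor on rows k ∈ {0, 1, 2}, columns (i,j) ∈ {(0,0), (0,1), (1,0)} is det [[-6, -10, -4], [-4, 2, 3], [-10, -6, -2]] = 120 ≠ 0, so this unfolding has rank ≥ 3; CP rank is at least every unfolding rank, so rank(T) ≥ 3. (Unfolding ranks only ever bound the CP rank from below — rank(T) can be strictly larger than all of them — so the matching upper bound has to come from an explicit 3-term decomposition.)
Upper bound: T is a sum of 3 rank-1 terms, T = (1, 0) ⊗ (1, 1) ⊗ (-2, -4, -2) + (1, 1) ⊗ (1, 2) ⊗ (-4, 2, -4) + (2, -1) ⊗ (1, -1) ⊗ (0, -1, -2) (written with every a and b primitive with positive leading entry and the scale carried by c; CP decompositions are not unique, and this one is verified by expanding entrywise), so rank(T) ≤ 3.
These bounds meet, so rank(T) = 3.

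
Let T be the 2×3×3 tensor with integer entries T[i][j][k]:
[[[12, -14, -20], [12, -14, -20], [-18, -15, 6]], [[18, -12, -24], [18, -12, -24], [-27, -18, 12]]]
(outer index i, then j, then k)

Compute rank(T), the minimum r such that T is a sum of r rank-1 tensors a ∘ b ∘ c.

Lower bound: the mode-2 unfolding of T (rows indexed by j, columns by (i,k) = (0,0), (0,1), (0,2), (1,0), (1,1), (1,2)) is [[12, -14, -20, 18, -12, -24], [12, -14, -20, 18, -12, -24], [-18, -15, 6, -27, -18, 12]].
There the 2×2 minor on rows j ∈ {0, 2}, columns (i,k) ∈ {(0,0), (0,1)} is det [[12, -14], [-18, -15]] = -432 ≠ 0, so this unfolding has rank ≥ 2; CP rank is at least every unfolding rank, so rank(T) ≥ 2. (This is only a lower bound: in general the CP rank may exceed every unfolding rank, so we still need to exhibit 2 rank-1 terms summing to T.)
Upper bound — finding two terms. Write S_k = T[:,:,k] for the frontal slices: S₀ = [[12, 12, -18], [18, 18, -27]], S₁ = [[-14, -14, -15], [-12, -12, -18]], S₂ = [[-20, -20, 6], [-24, -24, 12]].
If T = a₁ ∘ b₁ ∘ c₁ + a₂ ∘ b₂ ∘ c₂ then each S_k = c₁[k]·a₁b₁ᵀ + c₂[k]·a₂b₂ᵀ. S₀ and S₁ are linearly independent, so a₁b₁ᵀ and a₂b₂ᵀ must span the same plane of matrices: they are the rank-1 matrices of the form x·S₀ + y·S₁.
The 2×2 minor of x·S₀ + y·S₁ on rows {0,1}, columns {0,2} is 216·xy + 72·y² = 72·(y)(3·x + y), vanishing at (x:y) = (1:0) and (1:-3).
M₁ = S₀ = [[12, 12, -18], [18, 18, -27]] = 3·[2, 3][2, 2, -3]ᵀ and M₂ = S₀ − 3·S₁ = [[54, 54, 27], [54, 54, 27]] = 27·[1, 1][2, 2, 1]ᵀ, so take a₁ = [2, 3], b₁ = [2, 2, -3], a₂ = [1, 1], b₂ = [2, 2, 1].
Each slice is an integer combination of E₁ = a₁b₁ᵀ and E₂ = a₂b₂ᵀ: S₀ = 3·E₁, S₁ = E₁ − 9·E₂, S₂ = −2·E₁ − 6·E₂; reading off coefficients, c₁ = [3, 1, -2] and c₂ = [0, -9, -6].
Hence T = [2, 3] ∘ [2, 2, -3] ∘ [3, 1, -2] + [1, 1] ∘ [2, 2, 1] ∘ [0, -9, -6], so rank(T) ≤ 2.
These bounds meet, so rank(T) = 2.

2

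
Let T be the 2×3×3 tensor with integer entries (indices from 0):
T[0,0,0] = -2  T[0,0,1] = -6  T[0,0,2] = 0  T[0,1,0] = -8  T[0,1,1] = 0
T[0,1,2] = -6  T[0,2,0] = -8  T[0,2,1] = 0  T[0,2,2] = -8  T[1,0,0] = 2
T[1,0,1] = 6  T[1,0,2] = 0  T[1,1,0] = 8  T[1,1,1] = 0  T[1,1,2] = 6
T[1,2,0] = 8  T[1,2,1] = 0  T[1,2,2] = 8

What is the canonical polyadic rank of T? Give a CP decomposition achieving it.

rank(T) = 3

Lower bound: in the mode-3 unfolding of T (rows indexed by k, columns by (i,j)) the 3×3 minor on rows k ∈ {0, 1, 2}, columns (i,j) ∈ {(0,0), (0,1), (0,2)} is det [[-2, -8, -8], [-6, 0, 0], [0, -6, -8]] = 96 ≠ 0, so that unfolding has rank ≥ 3 and hence rank(T) ≥ 3 (CP rank is at least every unfolding rank, though it can be larger).
Upper bound: T is a sum of 3 rank-1 terms, T = [1, -1] (x) [1, -2, -2] (x) [4, 0, 2] + [1, -1] (x) [1, 1, 2] (x) [-2, -2, -2] + [1, -1] (x) [2, -1, -2] (x) [-2, -2, 0] (one valid choice — decompositions are not unique — normalised so each a, b is primitive with positive first nonzero entry; check it by expanding all entries), so rank(T) ≤ 3.
These bounds meet, so rank(T) = 3.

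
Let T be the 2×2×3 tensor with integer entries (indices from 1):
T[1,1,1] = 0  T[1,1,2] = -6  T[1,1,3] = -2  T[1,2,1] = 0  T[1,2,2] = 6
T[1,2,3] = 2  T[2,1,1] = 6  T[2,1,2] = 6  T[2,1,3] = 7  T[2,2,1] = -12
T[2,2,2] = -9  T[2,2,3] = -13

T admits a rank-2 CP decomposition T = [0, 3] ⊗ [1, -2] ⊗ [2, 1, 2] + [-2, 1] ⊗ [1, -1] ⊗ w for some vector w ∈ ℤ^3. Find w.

Subtract the known terms from T to get the rank-1 residual R = [-2, 1] ⊗ [1, -1] ⊗ w, so R[i,j,k] = a[i]·b[j]·w[k]. Pick indices with nonzero a[1]·b[1] = (-2)·(1) = -2. Only the fibre through (1,1,·) is needed: R[1,1,:] = T[1,1,:] − Σₗ aₗ[1]bₗ[1]cₗ = [0, -6, -2] − (0)·(1)·[2, 1, 2] = [0, -6, -2]. Then w[k] = R[1,1,k] / -2 for each k, giving w = [0, -6, -2] / -2 = [0, 3, 1].

w = [0, 3, 1]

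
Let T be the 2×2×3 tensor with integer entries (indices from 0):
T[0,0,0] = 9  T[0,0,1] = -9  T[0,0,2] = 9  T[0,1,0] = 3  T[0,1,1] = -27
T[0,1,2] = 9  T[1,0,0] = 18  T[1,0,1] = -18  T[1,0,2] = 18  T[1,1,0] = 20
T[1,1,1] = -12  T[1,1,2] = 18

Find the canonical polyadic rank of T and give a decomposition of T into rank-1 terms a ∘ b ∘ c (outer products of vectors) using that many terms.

Lower bound: the mode-2 unfolding of T (rows indexed by j, columns by (i,k) = (0,0), (0,1), (0,2), (1,0), (1,1), (1,2)) is [[9, -9, 9, 18, -18, 18], [3, -27, 9, 20, -12, 18]].
There the 2×2 minor on rows j ∈ {0, 1}, columns (i,k) ∈ {(0,0), (0,1)} is det [[9, -9], [3, -27]] = -216 ≠ 0, so this unfolding has rank ≥ 2; CP rank is at least every unfolding rank, so rank(T) ≥ 2. (Flattening ranks never certify an upper bound on CP rank; for that we must actually write T with 2 rank-1 terms.)
Upper bound — finding two terms. Write S_k = T[:,:,k] for the frontal slices: S₀ = [[9, 3], [18, 20]], S₁ = [[-9, -27], [-18, -12]], S₂ = [[9, 9], [18, 18]].
If T = a₁ ∘ b₁ ∘ c₁ + a₂ ∘ b₂ ∘ c₂ then each S_k = c₁[k]·a₁b₁ᵀ + c₂[k]·a₂b₂ᵀ. S₀ and S₁ are linearly independent, so a₁b₁ᵀ and a₂b₂ᵀ must span the same plane of matrices: they are the rank-1 matrices of the form x·S₀ + y·S₁.
det(x·S₀ + y·S₁) is 126·x² + 252·xy − 378·y² = 126·(x + 3·y)(x − y), vanishing at (x:y) = (3:-1) and (1:1).
M₁ = 3·S₀ − S₁ = [[36, 36], [72, 72]] = 36·(1, 2)(1, 1)ᵀ and M₂ = S₀ + S₁ = [[0, -24], [0, 8]] = (-8)·(3, -1)(0, 1)ᵀ, so take a₁ = (1, 2), b₁ = (1, 1), a₂ = (3, -1), b₂ = (0, 1).
Each slice is an integer combination of E₁ = a₁b₁ᵀ and E₂ = a₂b₂ᵀ: S₀ = 9·E₁ − 2·E₂, S₁ = −9·E₁ − 6·E₂, S₂ = 9·E₁; reading off coefficients, c₁ = (9, -9, 9) and c₂ = (-2, -6, 0).
Hence T = (1, 2) ∘ (1, 1) ∘ (9, -9, 9) + (3, -1) ∘ (0, 1) ∘ (-2, -6, 0), so rank(T) ≤ 2.
These bounds meet, so rank(T) = 2.
Check entry T[1,1,1] = -12: (2)·(1)·(-9) + (-1)·(1)·(-6) = -12.

rank(T) = 2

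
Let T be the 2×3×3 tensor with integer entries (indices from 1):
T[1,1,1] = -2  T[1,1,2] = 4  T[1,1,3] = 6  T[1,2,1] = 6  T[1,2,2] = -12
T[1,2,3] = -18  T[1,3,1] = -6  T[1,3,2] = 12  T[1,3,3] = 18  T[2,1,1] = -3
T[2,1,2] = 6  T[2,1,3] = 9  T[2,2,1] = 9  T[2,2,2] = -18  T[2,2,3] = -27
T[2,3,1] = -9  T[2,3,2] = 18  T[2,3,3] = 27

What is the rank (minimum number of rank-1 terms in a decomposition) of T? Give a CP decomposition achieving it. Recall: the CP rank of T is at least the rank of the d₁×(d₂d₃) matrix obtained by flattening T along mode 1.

Lower bound: T ≠ 0 (e.g. T[1,1,1] = -2), so rank(T) ≥ 1.
Upper bound: if T = a ⊗ b ⊗ c then every fibre of T is a multiple of the corresponding factor, so read the factors off the fibres through the nonzero entry T[1,1,1] = -2.
The mode-1 fibre T[:,1,1] = [-2, -3] gives a = [2, 3] (primitive direction); the mode-2 fibre T[1,:,1] = [-2, 6, -6] gives b = [1, -3, 3]; then c[k] = T[1,1,k] / (a[1]·b[1]) = [-2, 4, 6] / 2 = [-1, 2, 3].
Expanding [2, 3] ⊗ [1, -3, 3] ⊗ [-1, 2, 3] reproduces all 18 entries of T, so T = [2, 3] ⊗ [1, -3, 3] ⊗ [-1, 2, 3] and rank(T) ≤ 1.
These bounds meet, so rank(T) = 1.

rank(T) = 1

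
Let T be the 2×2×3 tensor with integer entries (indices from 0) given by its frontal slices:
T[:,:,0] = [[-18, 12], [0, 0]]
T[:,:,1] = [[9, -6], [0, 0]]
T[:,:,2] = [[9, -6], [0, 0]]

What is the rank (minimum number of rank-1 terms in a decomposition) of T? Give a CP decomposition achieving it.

Lower bound: T ≠ 0 (e.g. T[0,0,0] = -18), so rank(T) ≥ 1.
Upper bound: if T = a ⊗ b ⊗ c then every fibre of T is a multiple of the corresponding factor, so read the factors off the fibres through the nonzero entry T[0,0,0] = -18.
The mode-1 fibre T[:,0,0] = [-18, 0] gives a = (1, 0) (primitive direction); the mode-2 fibre T[0,:,0] = [-18, 12] gives b = (3, -2); then c[k] = T[0,0,k] / (a[0]·b[0]) = [-18, 9, 9] / 3 = (-6, 3, 3).
Expanding (1, 0) ⊗ (3, -2) ⊗ (-6, 3, 3) reproduces all 12 entries of T, so T = (1, 0) ⊗ (3, -2) ⊗ (-6, 3, 3) and rank(T) ≤ 1.
These bounds meet, so rank(T) = 1.

rank(T) = 1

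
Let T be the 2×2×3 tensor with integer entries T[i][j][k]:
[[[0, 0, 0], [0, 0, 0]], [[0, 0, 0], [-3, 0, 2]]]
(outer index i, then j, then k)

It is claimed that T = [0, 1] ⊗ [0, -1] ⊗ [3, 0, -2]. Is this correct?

Yes

Reconstruct entrywise from the claimed factors. For example, T[0,0,1] = 0 and Σₗ aₗ[0]bₗ[0]cₗ[1] = (0)·(0)·(0) = 0; checking all 12 entries, every one matches. The claim holds.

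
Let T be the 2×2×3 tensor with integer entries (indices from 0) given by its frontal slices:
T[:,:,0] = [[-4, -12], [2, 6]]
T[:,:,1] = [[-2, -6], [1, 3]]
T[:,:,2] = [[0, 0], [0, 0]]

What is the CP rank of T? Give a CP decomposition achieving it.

Lower bound: T ≠ 0 (e.g. T[0,0,0] = -4), so rank(T) ≥ 1.
Upper bound: if T = a ∘ b ∘ c then every fibre of T is a multiple of the corresponding factor, so read the factors off the fibres through the nonzero entry T[0,0,0] = -4.
The mode-1 fibre T[:,0,0] = [-4, 2] gives a = [2, -1] (primitive direction); the mode-2 fibre T[0,:,0] = [-4, -12] gives b = [1, 3]; then c[k] = T[0,0,k] / (a[0]·b[0]) = [-4, -2, 0] / 2 = [-2, -1, 0].
Expanding [2, -1] ∘ [1, 3] ∘ [-2, -1, 0] reproduces all 12 entries of T, so T = [2, -1] ∘ [1, 3] ∘ [-2, -1, 0] and rank(T) ≤ 1.
These bounds meet, so rank(T) = 1.

rank(T) = 1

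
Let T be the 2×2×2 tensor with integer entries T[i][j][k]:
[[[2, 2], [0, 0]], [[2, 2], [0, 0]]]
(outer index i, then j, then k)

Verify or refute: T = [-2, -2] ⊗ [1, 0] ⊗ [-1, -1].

Yes

Reconstruct entrywise from the claimed factors. For example, T[0,1,1] = 0 and Σₗ aₗ[0]bₗ[1]cₗ[1] = (-2)·(0)·(-1) = 0; checking all 8 entries, every one matches. The claim holds.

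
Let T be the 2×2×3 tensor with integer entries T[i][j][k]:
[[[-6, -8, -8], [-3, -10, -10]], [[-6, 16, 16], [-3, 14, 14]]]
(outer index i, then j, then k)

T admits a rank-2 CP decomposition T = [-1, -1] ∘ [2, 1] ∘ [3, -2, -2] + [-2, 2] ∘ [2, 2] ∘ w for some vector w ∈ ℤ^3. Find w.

w = [0, 3, 3]

Subtract the known terms from T to get the rank-1 residual R = [-2, 2] ∘ [2, 2] ∘ w, so R[i,j,k] = a[i]·b[j]·w[k]. Pick indices with nonzero a[0]·b[0] = (-2)·(2) = -4. Only the fibre through (0,0,·) is needed: R[0,0,:] = T[0,0,:] − Σₗ aₗ[0]bₗ[0]cₗ = [-6, -8, -8] − (-1)·(2)·[3, -2, -2] = [0, -12, -12]. Then w[k] = R[0,0,k] / -4 for each k, giving w = [0, -12, -12] / -4 = [0, 3, 3].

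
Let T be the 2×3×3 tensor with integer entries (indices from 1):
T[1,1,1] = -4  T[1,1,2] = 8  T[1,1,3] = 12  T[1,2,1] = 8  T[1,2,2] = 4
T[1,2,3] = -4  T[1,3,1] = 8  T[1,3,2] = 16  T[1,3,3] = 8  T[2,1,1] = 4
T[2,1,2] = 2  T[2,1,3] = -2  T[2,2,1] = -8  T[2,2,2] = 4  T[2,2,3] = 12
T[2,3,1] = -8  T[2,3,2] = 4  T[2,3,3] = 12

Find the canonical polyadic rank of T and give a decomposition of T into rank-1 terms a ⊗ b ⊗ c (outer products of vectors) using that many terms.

Lower bound: in the mode-2 unfolding of T (rows indexed by j, columns by (i,k)) the 3×3 minor on rows j ∈ {1, 2, 3}, columns (i,k) ∈ {(1,1), (1,2), (2,2)} is det [[-4, 8, 2], [8, 4, 4], [8, 16, 4]] = 384 ≠ 0, so that unfolding has rank ≥ 3 and hence rank(T) ≥ 3 (CP rank is at least every unfolding rank, though it can be larger).
Upper bound: T is a sum of 3 rank-1 terms, T = [1, -1] ⊗ [1, -2, -2] ⊗ [-4, 0, 4] + [1, 0] ⊗ [1, -1, 2] ⊗ [0, 4, 4] + [2, 1] ⊗ [1, 2, 2] ⊗ [0, 2, 2] (one valid choice — decompositions are not unique — normalised so each a, b is primitive with positive first nonzero entry; check it by expanding all entries), so rank(T) ≤ 3.
These bounds meet, so rank(T) = 3.

rank(T) = 3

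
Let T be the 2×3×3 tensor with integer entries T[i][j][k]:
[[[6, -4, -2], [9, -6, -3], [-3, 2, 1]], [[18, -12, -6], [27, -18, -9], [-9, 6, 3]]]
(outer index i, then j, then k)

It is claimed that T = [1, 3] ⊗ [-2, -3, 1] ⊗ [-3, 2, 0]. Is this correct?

Reconstruct entry (0,0,2) from the claimed factors: Σₗ aₗ[0]bₗ[0]cₗ[2] = (1)·(-2)·(0) = 0, but T[0,0,2] = -2. The claim is false.

No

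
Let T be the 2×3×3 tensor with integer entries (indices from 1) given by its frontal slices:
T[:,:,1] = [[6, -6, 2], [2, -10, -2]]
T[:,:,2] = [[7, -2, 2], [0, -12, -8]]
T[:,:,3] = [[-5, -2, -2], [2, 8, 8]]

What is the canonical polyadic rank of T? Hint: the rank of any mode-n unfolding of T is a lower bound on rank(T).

3

Lower bound: the mode-3 unfolding of T (rows indexed by k, columns by (i,j) = (1,1), (1,2), (1,3), (2,1), (2,2), (2,3)) is [[6, -6, 2, 2, -10, -2], [7, -2, 2, 0, -12, -8], [-5, -2, -2, 2, 8, 8]].
There the 3×3 minor on rows k ∈ {1, 2, 3}, columns (i,j) ∈ {(1,1), (1,2), (1,3)} is det [[6, -6, 2], [7, -2, 2], [-5, -2, -2]] = -24 ≠ 0, so this unfolding has rank ≥ 3; CP rank is at least every unfolding rank, so rank(T) ≥ 3. (Unfolding ranks only ever bound the CP rank from below — rank(T) can be strictly larger than all of them — so the matching upper bound has to come from an explicit 3-term decomposition.)
Upper bound: T is a sum of 3 rank-1 terms, T = [1, -1] ⊗ [1, 1, 1] ⊗ [2, 4, -4] + [1, 1] ⊗ [1, -2, 0] ⊗ [4, 2, 0] + [1, 2] ⊗ [1, -2, -2] ⊗ [0, 1, -1] (written with every a and b primitive with positive leading entry and the scale carried by c; CP decompositions are not unique, and this one is verified by expanding entrywise), so rank(T) ≤ 3.
These bounds meet, so rank(T) = 3.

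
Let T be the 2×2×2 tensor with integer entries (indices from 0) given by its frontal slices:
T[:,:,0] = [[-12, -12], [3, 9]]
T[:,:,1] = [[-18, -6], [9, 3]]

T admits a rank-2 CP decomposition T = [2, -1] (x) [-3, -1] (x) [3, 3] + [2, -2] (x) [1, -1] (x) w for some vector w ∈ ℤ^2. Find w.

w = [3, 0]

Subtract the known terms from T to get the rank-1 residual R = [2, -2] (x) [1, -1] (x) w, so R[i,j,k] = a[i]·b[j]·w[k]. Pick indices with nonzero a[0]·b[0] = (2)·(1) = 2. Only the fibre through (0,0,·) is needed: R[0,0,:] = T[0,0,:] − Σₗ aₗ[0]bₗ[0]cₗ = [-12, -18] − (2)·(-3)·[3, 3] = [6, 0]. Then w[k] = R[0,0,k] / 2 for each k, giving w = [6, 0] / 2 = [3, 0].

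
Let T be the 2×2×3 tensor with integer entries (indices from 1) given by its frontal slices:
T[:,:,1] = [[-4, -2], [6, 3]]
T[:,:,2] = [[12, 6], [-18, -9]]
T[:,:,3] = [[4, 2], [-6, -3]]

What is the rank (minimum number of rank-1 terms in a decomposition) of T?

1

Lower bound: T ≠ 0 (e.g. T[1,1,1] = -4), so rank(T) ≥ 1.
Upper bound: if T = a ⊗ b ⊗ c then every fibre of T is a multiple of the corresponding factor, so read the factors off the fibres through the nonzero entry T[1,1,1] = -4.
The mode-1 fibre T[:,1,1] = [-4, 6] gives a = (2, -3) (primitive direction); the mode-2 fibre T[1,:,1] = [-4, -2] gives b = (2, 1); then c[k] = T[1,1,k] / (a[1]·b[1]) = [-4, 12, 4] / 4 = (-1, 3, 1).
Expanding (2, -3) ⊗ (2, 1) ⊗ (-1, 3, 1) reproduces all 12 entries of T, so T = (2, -3) ⊗ (2, 1) ⊗ (-1, 3, 1) and rank(T) ≤ 1.
These bounds meet, so rank(T) = 1.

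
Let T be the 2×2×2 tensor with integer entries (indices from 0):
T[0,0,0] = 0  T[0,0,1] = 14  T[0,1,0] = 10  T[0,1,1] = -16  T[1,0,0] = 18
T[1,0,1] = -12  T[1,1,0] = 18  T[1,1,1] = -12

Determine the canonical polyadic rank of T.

Lower bound: in the mode-2 unfolding of T (rows indexed by j, columns by (i,k)) the 2×2 minor on rows j ∈ {0, 1}, columns (i,k) ∈ {(0,0), (0,1)} is det [[0, 14], [10, -16]] = -140 ≠ 0, so that unfolding has rank ≥ 2 and hence rank(T) ≥ 2 (CP rank is at least every unfolding rank, though it can be larger).
Upper bound: with S_k = T[:,:,k], the two rank-1 terms a₁b₁ᵀ, a₂b₂ᵀ are the rank-1 members of the pencil x·S₀ + y·S₁.
det(x·S₀ + y·S₁) is −180·x² + 660·xy − 360·y² = (-60)·(x − 3·y)(3·x − 2·y), vanishing at (x:y) = (3:1) and (2:3).
M₁ = 3·S₀ + S₁ = [[14, 14], [42, 42]] = 14·(1, 3)(1, 1)ᵀ and M₂ = 2·S₀ + 3·S₁ = [[42, -28], [0, 0]] = 14·(1, 0)(3, -2)ᵀ, so take a₁ = (1, 3), b₁ = (1, 1), a₂ = (1, 0), b₂ = (3, -2).
Each slice is an integer combination of E₁ = a₁b₁ᵀ and E₂ = a₂b₂ᵀ: S₀ = 6·E₁ − 2·E₂, S₁ = −4·E₁ + 6·E₂; reading off coefficients, c₁ = (6, -4) and c₂ = (-2, 6).
Hence T = (1, 3) ⊗ (1, 1) ⊗ (6, -4) + (1, 0) ⊗ (3, -2) ⊗ (-2, 6), so rank(T) ≤ 2.
These bounds meet, so rank(T) = 2.

2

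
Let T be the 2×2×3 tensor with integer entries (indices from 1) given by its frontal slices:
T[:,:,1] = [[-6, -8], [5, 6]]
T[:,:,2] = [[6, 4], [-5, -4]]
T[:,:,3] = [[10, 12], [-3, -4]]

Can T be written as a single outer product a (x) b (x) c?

The mode-3 unfolding of T (rows indexed by k, columns by (i,j) = (1,1), (1,2), (2,1), (2,2)) is [[-6, -8, 5, 6], [6, 4, -5, -4], [10, 12, -3, -4]].
There the 3×3 minor on rows k ∈ {1, 2, 3}, columns (i,j) ∈ {(1,1), (1,2), (2,1)} is det [[-6, -8, 5], [6, 4, -5], [10, 12, -3]] = 128 ≠ 0, so this unfolding has rank ≥ 3; CP rank is at least every unfolding rank, so rank(T) ≥ 3.
In particular rank(T) ≥ 3 > 1, so T is not rank-1.

No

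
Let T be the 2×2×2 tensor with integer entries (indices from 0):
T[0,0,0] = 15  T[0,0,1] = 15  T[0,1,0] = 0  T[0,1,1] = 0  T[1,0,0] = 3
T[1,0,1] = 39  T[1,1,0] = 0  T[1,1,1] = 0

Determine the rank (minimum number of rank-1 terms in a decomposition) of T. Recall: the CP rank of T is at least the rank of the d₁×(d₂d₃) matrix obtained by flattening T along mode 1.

Lower bound: in the mode-3 unfolding of T (rows indexed by k, columns by (i,j)) the 2×2 minor on rows k ∈ {0, 1}, columns (i,j) ∈ {(0,0), (1,0)} is det [[15, 3], [15, 39]] = 540 ≠ 0, so that unfolding has rank ≥ 2 and hence rank(T) ≥ 2 (CP rank is at least every unfolding rank, though it can be larger).
Upper bound: T[:,j,:] = b[j]·M for every slice, with b = [1, 0] and M = [[15, 15], [3, 39]] (rows i, columns k).
Splitting M by its rows (i = 0, 1), M = [1, 0][15, 15]ᵀ + [0, 1][3, 39]ᵀ.
Hence T = [1, 0] ⊗ [1, 0] ⊗ [15, 15] + [0, 1] ⊗ [1, 0] ⊗ [3, 39], so rank(T) ≤ 2.
These bounds meet, so rank(T) = 2.

2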